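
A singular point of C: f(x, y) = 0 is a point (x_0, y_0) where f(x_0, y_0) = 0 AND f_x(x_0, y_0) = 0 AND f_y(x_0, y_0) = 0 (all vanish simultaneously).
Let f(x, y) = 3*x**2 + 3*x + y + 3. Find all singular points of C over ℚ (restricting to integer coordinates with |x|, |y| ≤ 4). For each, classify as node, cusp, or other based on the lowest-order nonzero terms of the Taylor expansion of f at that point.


No singular points in the scanned grid; C is smooth there.

Compute partial derivatives:
  f_x = 6*x + 3.
  f_y = 1.
f_y = 1 is a nonzero constant, so f_y never vanishes: no point (x, y) can satisfy f = f_x = f_y = 0. In particular no (x, y) ∈ {−4, ..., 4}² is singular; the curve is smooth.


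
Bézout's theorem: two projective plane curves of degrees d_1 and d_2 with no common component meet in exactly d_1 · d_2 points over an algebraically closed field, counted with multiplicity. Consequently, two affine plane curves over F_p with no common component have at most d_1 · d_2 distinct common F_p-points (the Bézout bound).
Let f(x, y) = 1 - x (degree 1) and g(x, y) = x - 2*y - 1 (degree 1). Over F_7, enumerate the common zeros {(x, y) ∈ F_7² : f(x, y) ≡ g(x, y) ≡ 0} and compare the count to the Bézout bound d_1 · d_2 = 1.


Common zeros: {(1, 0)}; count = 1; Bézout bound = 1.

deg(f) = 1, deg(g) = 1, so Bézout bound = 1.
Scan x ∈ F_7. For each x, list the y ∈ F_7 with f(x, y) ≡ 0 and those with g(x, y) ≡ 0 (mod 7); the common zeros in that column are the intersection.
  x = 0: f ≡ 0 at y ∈ ∅; g ≡ 0 at y ∈ {3}; common: ∅.
  x = 1: f ≡ 0 at y ∈ {0, 1, 2, 3, 4, 5, 6}; g ≡ 0 at y ∈ {0}; common: {0}.
  x = 2: f ≡ 0 at y ∈ ∅; g ≡ 0 at y ∈ {4}; common: ∅.
  x = 3: f ≡ 0 at y ∈ ∅; g ≡ 0 at y ∈ {1}; common: ∅.
  x = 4: f ≡ 0 at y ∈ ∅; g ≡ 0 at y ∈ {5}; common: ∅.
  x = 5: f ≡ 0 at y ∈ ∅; g ≡ 0 at y ∈ {2}; common: ∅.
  x = 6: f ≡ 0 at y ∈ ∅; g ≡ 0 at y ∈ {6}; common: ∅.
Collecting: common zeros = {(1, 0)}, so the count is 1.
Comparison with the Bézout bound: 1 ≤ 1 = deg(f)·deg(g), as expected for curves with no common component (the bound is attained).


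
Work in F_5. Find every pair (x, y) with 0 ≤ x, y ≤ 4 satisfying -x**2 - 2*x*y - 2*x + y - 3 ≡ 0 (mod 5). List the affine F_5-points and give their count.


Affine F_5-points: {(0, 3), (1, 4), (2, 3), (4, 4)}; count = 4.

For each of the 25 pairs (x, y) ∈ F_5², evaluate f(x, y) mod 5. Record the zeros.
  x = 0: [0↦2, 1↦3, 2↦4, 3↦0, 4↦1]  zeros at y ∈ {3}
  x = 1: [0↦4, 1↦3, 2↦2, 3↦1, 4↦0]  zeros at y ∈ {4}
  x = 2: [0↦4, 1↦1, 2↦3, 3↦0, 4↦2]  zeros at y ∈ {3}
  x = 3: [0↦2, 1↦2, 2↦2, 3↦2, 4↦2]  zeros at y ∈ ∅
  x = 4: [0↦3, 1↦1, 2↦4, 3↦2, 4↦0]  zeros at y ∈ {4}
Collecting zeros: affine points = {(0, 3), (1, 4), (2, 3), (4, 4)}.
Total count |C(F_5)_aff| = 4.


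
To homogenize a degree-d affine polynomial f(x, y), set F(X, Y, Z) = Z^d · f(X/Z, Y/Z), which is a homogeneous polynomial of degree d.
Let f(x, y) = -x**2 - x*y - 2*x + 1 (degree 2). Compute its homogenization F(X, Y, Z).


F(X, Y, Z) = -X**2 - X*Y - 2*X*Z + Z**2

deg(f) = 2.
Substitute x = X/Z, y = Y/Z into f, then multiply by Z^2.
  monomial -1·x^2·y^0 ↦ -1·X^2·Y^0·Z^0.
  monomial -1·x^1·y^1 ↦ -1·X^1·Y^1·Z^0.
  monomial -2·x^1·y^0 ↦ -2·X^1·Y^0·Z^1.
  monomial 1·x^0·y^0 ↦ 1·X^0·Y^0·Z^2.
Collecting: F(X, Y, Z) = -X**2 - X*Y - 2*X*Z + Z**2.


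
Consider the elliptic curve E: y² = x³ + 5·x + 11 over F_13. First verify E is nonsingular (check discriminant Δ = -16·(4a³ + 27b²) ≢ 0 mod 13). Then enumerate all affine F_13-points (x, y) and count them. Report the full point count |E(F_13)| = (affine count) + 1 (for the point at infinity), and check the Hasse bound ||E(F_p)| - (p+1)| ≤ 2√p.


Affine points = {(1, 2), (1, 11), (2, 4), (2, 9), (3, 1), (3, 12), (4, 2), (4, 11), (6, 6), (6, 7), (7, 5), (7, 8), (8, 2), (8, 11)}; affine count = 14; |E(F_13)| = 15.

Discriminant check: Δ ∝ 4a³ + 27b² = 4·5³ + 27·11² = 4·125 + 27·121 ≡ 10 (mod 13). Nonzero ⇒ E is nonsingular.
For each x ∈ F_13, compute rhs = x³ + 5·x + 11 mod 13, then count y ∈ F_13 with y² ≡ rhs.
  x = 0: rhs = 11, matching y values: none (0 points).
  x = 1: rhs = 4, matching y values: 2, 11 (2 points).
  x = 2: rhs = 3, matching y values: 4, 9 (2 points).
  x = 3: rhs = 1, matching y values: 1, 12 (2 points).
  x = 4: rhs = 4, matching y values: 2, 11 (2 points).
  x = 5: rhs = 5, matching y values: none (0 points).
  x = 6: rhs = 10, matching y values: 6, 7 (2 points).
  x = 7: rhs = 12, matching y values: 5, 8 (2 points).
  x = 8: rhs = 4, matching y values: 2, 11 (2 points).
  x = 9: rhs = 5, matching y values: none (0 points).
  x = 10: rhs = 8, matching y values: none (0 points).
  x = 11: rhs = 6, matching y values: none (0 points).
  x = 12: rhs = 5, matching y values: none (0 points).
Total affine count: 14.
Full point count |E(F_13)| = 14 + 1 = 15.
Hasse bound: |15 − (13+1)| = |1| = 1 ≤ 2√13 ≈ 7.2111 ✓.


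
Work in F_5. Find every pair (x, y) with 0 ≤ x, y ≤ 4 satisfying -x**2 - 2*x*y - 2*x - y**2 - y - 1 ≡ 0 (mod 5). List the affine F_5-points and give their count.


Affine F_5-points: {(2, 1), (2, 4), (3, 4), (4, 0), (4, 1)}; count = 5.

For each of the 25 pairs (x, y) ∈ F_5², evaluate f(x, y) mod 5. Record the zeros.
  x = 0: [0↦4, 1↦2, 2↦3, 3↦2, 4↦4]  zeros at y ∈ ∅
  x = 1: [0↦1, 1↦2, 2↦1, 3↦3, 4↦3]  zeros at y ∈ ∅
  x = 2: [0↦1, 1↦0, 2↦2, 3↦2, 4↦0]  zeros at y ∈ {1, 4}
  x = 3: [0↦4, 1↦1, 2↦1, 3↦4, 4↦0]  zeros at y ∈ {4}
  x = 4: [0↦0, 1↦0, 2↦3, 3↦4, 4↦3]  zeros at y ∈ {0, 1}
Collecting zeros: affine points = {(2, 1), (2, 4), (3, 4), (4, 0), (4, 1)}.
Total count |C(F_5)_aff| = 5.


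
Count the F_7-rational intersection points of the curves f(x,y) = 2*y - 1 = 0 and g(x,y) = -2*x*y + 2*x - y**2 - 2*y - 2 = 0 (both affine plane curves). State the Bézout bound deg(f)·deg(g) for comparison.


Common zeros: {(5, 4)}; count = 1; Bézout bound = 2.

deg(f) = 1, deg(g) = 2, so Bézout bound = 2.
Scan x ∈ F_7. For each x, list the y ∈ F_7 with f(x, y) ≡ 0 and those with g(x, y) ≡ 0 (mod 7); the common zeros in that column are the intersection.
  x = 0: f ≡ 0 at y ∈ {4}; g ≡ 0 at y ∈ ∅; common: ∅.
  x = 1: f ≡ 0 at y ∈ {4}; g ≡ 0 at y ∈ {0, 3}; common: ∅.
  x = 2: f ≡ 0 at y ∈ {4}; g ≡ 0 at y ∈ {2, 6}; common: ∅.
  x = 3: f ≡ 0 at y ∈ {4}; g ≡ 0 at y ∈ ∅; common: ∅.
  x = 4: f ≡ 0 at y ∈ {4}; g ≡ 0 at y ∈ ∅; common: ∅.
  x = 5: f ≡ 0 at y ∈ {4}; g ≡ 0 at y ∈ {4, 5}; common: {4}.
  x = 6: f ≡ 0 at y ∈ {4}; g ≡ 0 at y ∈ ∅; common: ∅.
Collecting: common zeros = {(5, 4)}, so the count is 1.
Comparison with the Bézout bound: 1 ≤ 2 = deg(f)·deg(g), as expected for curves with no common component (the affine F_7-count falls short of the bound because intersections may lie at infinity, over extension fields, or carry multiplicity).


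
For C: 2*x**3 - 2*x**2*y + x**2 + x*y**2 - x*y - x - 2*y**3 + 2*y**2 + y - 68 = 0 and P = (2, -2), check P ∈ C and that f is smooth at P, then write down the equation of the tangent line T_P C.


Tangent line at P: 49*x - 49*y - 196 = 0.

Step 1: f(2, -2) = 0, so P lies on C.
Step 2: partial derivatives
  f_x(x, y) = 6*x**2 - 4*x*y + 2*x + y**2 - y - 1, f_y(x, y) = -2*x**2 + 2*x*y - x - 6*y**2 + 4*y + 1.
  f_x(P) = 49, f_y(P) = -49 (gradient nonzero, so P is smooth).
Step 3: tangent line at P: 49·(x − 2) + -49·(y − -2) = 0.
Expanding: 49*x - 49*y - 196 = 0.


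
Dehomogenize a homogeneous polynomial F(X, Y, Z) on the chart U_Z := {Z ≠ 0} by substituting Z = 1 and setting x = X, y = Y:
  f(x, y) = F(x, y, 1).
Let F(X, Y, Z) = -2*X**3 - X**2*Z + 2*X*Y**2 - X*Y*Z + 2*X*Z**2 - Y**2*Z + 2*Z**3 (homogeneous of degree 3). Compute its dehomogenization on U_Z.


f(x, y) = -2*x**3 - x**2 + 2*x*y**2 - x*y + 2*x - y**2 + 2

On U_Z we set Z = 1. Each monomial c·X^i·Y^j·Z^k in F becomes c·x^i·y^j·1^k = c·x^i·y^j.
Substituting Z = 1: F(X, Y, 1) = -2*x**3 - x**2 + 2*x*y**2 - x*y + 2*x - y**2 + 2.
Note: deg(f) ≤ deg(F) = 3; strict inequality happens when F is divisible by Z (lost terms).


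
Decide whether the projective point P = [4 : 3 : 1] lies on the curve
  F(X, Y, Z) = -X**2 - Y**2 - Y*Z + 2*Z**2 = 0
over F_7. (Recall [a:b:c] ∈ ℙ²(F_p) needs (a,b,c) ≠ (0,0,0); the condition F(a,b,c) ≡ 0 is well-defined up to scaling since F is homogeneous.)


F(4,3,1) ≡ 2 (mod 7); P is NOT on the curve.

Evaluate F(4, 3, 1) term-by-term (mod 7).
  -X**2 ↦ -1·16·1·1 = -16
  -Y**2 ↦ -1·1·9·1 = -9
  -Y*Z ↦ -1·1·3·1 = -3
  2*Z**2 ↦ 2·1·1·1 = 2
Sum: F(4, 3, 1) = (-16) + (-9) + (-3) + (2) = -26.
Reducing mod 7: -26 ≡ 2 (mod 7).
Since F(a, b, c) ≡ 2 ≠ 0 (mod 7), P does NOT lie on the curve.


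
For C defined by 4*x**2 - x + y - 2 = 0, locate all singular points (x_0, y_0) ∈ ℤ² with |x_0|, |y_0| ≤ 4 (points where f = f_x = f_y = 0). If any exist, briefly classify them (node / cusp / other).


No singular points in the scanned grid; C is smooth there.

Compute partial derivatives:
  f_x = 8*x - 1.
  f_y = 1.
f_y = 1 is a nonzero constant, so f_y never vanishes: no point (x, y) can satisfy f = f_x = f_y = 0. In particular no (x, y) ∈ {−4, ..., 4}² is singular; the curve is smooth.


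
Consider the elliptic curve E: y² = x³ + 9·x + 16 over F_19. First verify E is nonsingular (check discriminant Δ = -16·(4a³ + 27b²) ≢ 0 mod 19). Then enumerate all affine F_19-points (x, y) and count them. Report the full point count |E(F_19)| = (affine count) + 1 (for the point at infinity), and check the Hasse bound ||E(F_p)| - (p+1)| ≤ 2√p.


Affine points = {(0, 4), (0, 15), (1, 8), (1, 11), (2, 2), (2, 17), (6, 1), (6, 18), (7, 2), (7, 17), (8, 7), (8, 12), (9, 3), (9, 16), (10, 2), (10, 17), (12, 3), (12, 16), (14, 6), (14, 13), (15, 7), (15, 12), (16, 0), (17, 3), (17, 16), (18, 5), (18, 14)}; affine count = 27; |E(F_19)| = 28.

Discriminant check: Δ ∝ 4a³ + 27b² = 4·9³ + 27·16² = 4·729 + 27·256 ≡ 5 (mod 19). Nonzero ⇒ E is nonsingular.
For each x ∈ F_19, compute rhs = x³ + 9·x + 16 mod 19, then count y ∈ F_19 with y² ≡ rhs.
  x = 0: rhs = 16, matching y values: 4, 15 (2 points).
  x = 1: rhs = 7, matching y values: 8, 11 (2 points).
  x = 2: rhs = 4, matching y values: 2, 17 (2 points).
  x = 3: rhs = 13, matching y values: none (0 points).
  x = 4: rhs = 2, matching y values: none (0 points).
  x = 5: rhs = 15, matching y values: none (0 points).
  x = 6: rhs = 1, matching y values: 1, 18 (2 points).
  x = 7: rhs = 4, matching y values: 2, 17 (2 points).
  x = 8: rhs = 11, matching y values: 7, 12 (2 points).
  x = 9: rhs = 9, matching y values: 3, 16 (2 points).
  x = 10: rhs = 4, matching y values: 2, 17 (2 points).
  x = 11: rhs = 2, matching y values: none (0 points).
  x = 12: rhs = 9, matching y values: 3, 16 (2 points).
  x = 13: rhs = 12, matching y values: none (0 points).
  x = 14: rhs = 17, matching y values: 6, 13 (2 points).
  x = 15: rhs = 11, matching y values: 7, 12 (2 points).
  x = 16: rhs = 0, matching y values: 0 (1 points).
  x = 17: rhs = 9, matching y values: 3, 16 (2 points).
  x = 18: rhs = 6, matching y values: 5, 14 (2 points).
Total affine count: 27.
Full point count |E(F_19)| = 27 + 1 = 28.
Hasse bound: |28 − (19+1)| = |8| = 8 ≤ 2√19 ≈ 8.7178 ✓.


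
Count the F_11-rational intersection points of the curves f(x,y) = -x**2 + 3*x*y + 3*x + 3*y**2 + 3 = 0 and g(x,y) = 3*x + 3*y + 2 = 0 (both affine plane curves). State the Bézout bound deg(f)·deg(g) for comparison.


Common zeros: ∅; count = 0; Bézout bound = 2.

deg(f) = 2, deg(g) = 1, so Bézout bound = 2.
Scan x ∈ F_11. For each x, list the y ∈ F_11 with f(x, y) ≡ 0 and those with g(x, y) ≡ 0 (mod 11); the common zeros in that column are the intersection.
  x = 0: f ≡ 0 at y ∈ ∅; g ≡ 0 at y ∈ {3}; common: ∅.
  x = 1: f ≡ 0 at y ∈ {1, 9}; g ≡ 0 at y ∈ {2}; common: ∅.
  x = 2: f ≡ 0 at y ∈ {4, 5}; g ≡ 0 at y ∈ {1}; common: ∅.
  x = 3: f ≡ 0 at y ∈ {2, 6}; g ≡ 0 at y ∈ {0}; common: ∅.
  x = 4: f ≡ 0 at y ∈ ∅; g ≡ 0 at y ∈ {10}; common: ∅.
  x = 5: f ≡ 0 at y ∈ {1, 5}; g ≡ 0 at y ∈ {9}; common: ∅.
  x = 6: f ≡ 0 at y ∈ {2, 3}; g ≡ 0 at y ∈ {8}; common: ∅.
  x = 7: f ≡ 0 at y ∈ {6, 9}; g ≡ 0 at y ∈ {7}; common: ∅.
  x = 8: f ≡ 0 at y ∈ ∅; g ≡ 0 at y ∈ {6}; common: ∅.
  x = 9: f ≡ 0 at y ∈ ∅; g ≡ 0 at y ∈ {5}; common: ∅.
  x = 10: f ≡ 0 at y ∈ ∅; g ≡ 0 at y ∈ {4}; common: ∅.
Collecting: common zeros = ∅, so the count is 0.
Comparison with the Bézout bound: 0 ≤ 2 = deg(f)·deg(g), as expected for curves with no common component (the affine F_11-count falls short of the bound because intersections may lie at infinity, over extension fields, or carry multiplicity).


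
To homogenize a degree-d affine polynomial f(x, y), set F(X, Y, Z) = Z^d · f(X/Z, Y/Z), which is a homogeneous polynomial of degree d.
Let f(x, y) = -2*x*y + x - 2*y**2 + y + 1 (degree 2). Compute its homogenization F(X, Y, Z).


F(X, Y, Z) = -2*X*Y + X*Z - 2*Y**2 + Y*Z + Z**2

deg(f) = 2.
Substitute x = X/Z, y = Y/Z into f, then multiply by Z^2.
  monomial -2·x^1·y^1 ↦ -2·X^1·Y^1·Z^0.
  monomial 1·x^1·y^0 ↦ 1·X^1·Y^0·Z^1.
  monomial -2·x^0·y^2 ↦ -2·X^0·Y^2·Z^0.
  monomial 1·x^0·y^1 ↦ 1·X^0·Y^1·Z^1.
  monomial 1·x^0·y^0 ↦ 1·X^0·Y^0·Z^2.
Collecting: F(X, Y, Z) = -2*X*Y + X*Z - 2*Y**2 + Y*Z + Z**2.


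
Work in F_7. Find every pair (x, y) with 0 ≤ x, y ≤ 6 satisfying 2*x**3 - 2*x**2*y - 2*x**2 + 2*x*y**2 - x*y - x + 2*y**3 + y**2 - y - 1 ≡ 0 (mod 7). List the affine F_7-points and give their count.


Affine F_7-points: {(4, 0), (5, 6), (6, 3)}; count = 3.

For each of the 49 pairs (x, y) ∈ F_7², evaluate f(x, y) mod 7. Record the zeros.
  x = 0: [0↦6, 1↦1, 2↦3, 3↦3, 4↦6, 5↦3, 6↦6]  zeros at y ∈ ∅
  x = 1: [0↦5, 1↦6, 2↦4, 3↦4, 4↦4, 5↦2, 6↦3]  zeros at y ∈ ∅
  x = 2: [0↦5, 1↦1, 2↦5, 3↦1, 4↦1, 5↦3, 6↦5]  zeros at y ∈ ∅
  x = 3: [0↦4, 1↦5, 2↦4, 3↦6, 4↦2, 5↦4, 6↦3]  zeros at y ∈ ∅
  x = 4: [0↦0, 1↦2, 2↦6, 3↦3, 4↦5, 5↦3, 6↦2]  zeros at y ∈ {0}
  x = 5: [0↦5, 1↦4, 2↦2, 3↦4, 4↦1, 5↦5, 6↦0]  zeros at y ∈ {6}
  x = 6: [0↦3, 1↦2, 2↦4, 3↦0, 4↦2, 5↦1, 6↦2]  zeros at y ∈ {3}
Collecting zeros: affine points = {(4, 0), (5, 6), (6, 3)}.
Total count |C(F_7)_aff| = 3.


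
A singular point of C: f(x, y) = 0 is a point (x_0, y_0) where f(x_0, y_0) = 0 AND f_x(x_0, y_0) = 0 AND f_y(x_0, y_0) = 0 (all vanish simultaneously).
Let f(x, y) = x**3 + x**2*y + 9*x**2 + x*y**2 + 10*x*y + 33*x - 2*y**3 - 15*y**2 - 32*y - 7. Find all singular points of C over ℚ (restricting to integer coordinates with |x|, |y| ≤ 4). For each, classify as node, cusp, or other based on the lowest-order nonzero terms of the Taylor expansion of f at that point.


Singular points: {(-2, -3)}; classification: cusp.

Compute partial derivatives:
  f_x = 3*x**2 + 2*x*y + 18*x + y**2 + 10*y + 33.
  f_y = x**2 + 2*x*y + 10*x - 6*y**2 - 30*y - 32.
Scan x_0 ∈ {−4, ..., 4}. For each x_0, f_y(x_0, y) is a polynomial in y; find its integer roots y ∈ {−4, ..., 4}, then test f_x and f at those candidates.
  x = -4: f_y(-4, y) = -6*y**2 - 38*y - 56; vanishes at y ∈ {-4}. (-4, -4): f_x = 17 ≠ 0.
  x = -3: f_y(-3, y) = -6*y**2 - 36*y - 53; no integer root y with |y| ≤ 4.
  x = -2: f_y(-2, y) = -6*y**2 - 34*y - 48; vanishes at y ∈ {-3}. (-2, -3): f_x = 0, f = 0 — SINGULAR.
  x = -1: f_y(-1, y) = -6*y**2 - 32*y - 41; no integer root y with |y| ≤ 4.
  x = 0: f_y(0, y) = -6*y**2 - 30*y - 32; no integer root y with |y| ≤ 4.
  x = 1: f_y(1, y) = -6*y**2 - 28*y - 21; no integer root y with |y| ≤ 4.
  x = 2: f_y(2, y) = -6*y**2 - 26*y - 8; vanishes at y ∈ {-4}. (2, -4): f_x = 41 ≠ 0.
  x = 3: f_y(3, y) = -6*y**2 - 24*y + 7; no integer root y with |y| ≤ 4.
  x = 4: f_y(4, y) = -6*y**2 - 22*y + 24; no integer root y with |y| ≤ 4.
Only singular point on the grid: (-2, -3).
Classify: substitute x = -2 + u, y = -3 + v and expand: f = u**3 + u**2*v + u*v**2 - 2*v**3 + v**2.
No constant or linear terms (consistent with a singular point). Quadratic part: v**2. Cubic part: u**3 + u**2*v + u*v**2 - 2*v**3.
The quadratic part v**2 is a perfect square, so there is a single (double) tangent line v = 0, i.e. y = -3. Restricting the cubic part to that line (v = 0) leaves u**3 ≠ 0, so f is not divisible by v and the branch is v² ≈ -u**3 to lowest order — this is a cusp.
Classification: cusp.


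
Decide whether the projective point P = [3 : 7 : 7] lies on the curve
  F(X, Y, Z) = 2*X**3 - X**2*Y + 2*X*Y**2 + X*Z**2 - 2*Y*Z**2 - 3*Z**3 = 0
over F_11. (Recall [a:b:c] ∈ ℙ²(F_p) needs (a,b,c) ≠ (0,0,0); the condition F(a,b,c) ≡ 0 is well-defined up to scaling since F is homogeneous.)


F(3,7,7) ≡ 4 (mod 11); P is NOT on the curve.

Evaluate F(3, 7, 7) term-by-term (mod 11).
  2*X**3 ↦ 2·27·1·1 = 54
  -X**2*Y ↦ -1·9·7·1 = -63
  2*X*Y**2 ↦ 2·3·49·1 = 294
  X*Z**2 ↦ 1·3·1·49 = 147
  -2*Y*Z**2 ↦ -2·1·7·49 = -686
  -3*Z**3 ↦ -3·1·1·343 = -1029
Sum: F(3, 7, 7) = (54) + (-63) + (294) + (147) + (-686) + (-1029) = -1283.
Reducing mod 11: -1283 ≡ 4 (mod 11).
Since F(a, b, c) ≡ 4 ≠ 0 (mod 11), P does NOT lie on the curve.


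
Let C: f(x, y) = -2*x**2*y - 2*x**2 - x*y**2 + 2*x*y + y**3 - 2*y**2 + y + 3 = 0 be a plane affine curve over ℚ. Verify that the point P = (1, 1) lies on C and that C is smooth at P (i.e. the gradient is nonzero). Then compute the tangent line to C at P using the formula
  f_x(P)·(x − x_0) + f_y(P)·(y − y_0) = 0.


Tangent line at P: -7*x - 2*y + 9 = 0.

Step 1: f(1, 1) = 0, so P lies on C.
Step 2: partial derivatives
  f_x(x, y) = -4*x*y - 4*x - y**2 + 2*y, f_y(x, y) = -2*x**2 - 2*x*y + 2*x + 3*y**2 - 4*y + 1.
  f_x(P) = -7, f_y(P) = -2 (gradient nonzero, so P is smooth).
Step 3: tangent line at P: -7·(x − 1) + -2·(y − 1) = 0.
Expanding: -7*x - 2*y + 9 = 0.


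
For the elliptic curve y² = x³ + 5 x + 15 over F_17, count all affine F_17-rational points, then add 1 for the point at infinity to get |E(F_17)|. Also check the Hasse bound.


Affine points = {(0, 7), (0, 10), (1, 2), (1, 15), (2, 4), (2, 13), (7, 6), (7, 11), (12, 1), (12, 16), (13, 4), (13, 13), (16, 3), (16, 14)}; affine count = 14; |E(F_17)| = 15.

Discriminant check: Δ ∝ 4a³ + 27b² = 4·5³ + 27·15² = 4·125 + 27·225 ≡ 13 (mod 17). Nonzero ⇒ E is nonsingular.
For each x ∈ F_17, compute rhs = x³ + 5·x + 15 mod 17, then count y ∈ F_17 with y² ≡ rhs.
  x = 0: rhs = 15, matching y values: 7, 10 (2 points).
  x = 1: rhs = 4, matching y values: 2, 15 (2 points).
  x = 2: rhs = 16, matching y values: 4, 13 (2 points).
  x = 3: rhs = 6, matching y values: none (0 points).
  x = 4: rhs = 14, matching y values: none (0 points).
  x = 5: rhs = 12, matching y values: none (0 points).
  x = 6: rhs = 6, matching y values: none (0 points).
  x = 7: rhs = 2, matching y values: 6, 11 (2 points).
  x = 8: rhs = 6, matching y values: none (0 points).
  x = 9: rhs = 7, matching y values: none (0 points).
  x = 10: rhs = 11, matching y values: none (0 points).
  x = 11: rhs = 7, matching y values: none (0 points).
  x = 12: rhs = 1, matching y values: 1, 16 (2 points).
  x = 13: rhs = 16, matching y values: 4, 13 (2 points).
  x = 14: rhs = 7, matching y values: none (0 points).
  x = 15: rhs = 14, matching y values: none (0 points).
  x = 16: rhs = 9, matching y values: 3, 14 (2 points).
Total affine count: 14.
Full point count |E(F_17)| = 14 + 1 = 15.
Hasse bound: |15 − (17+1)| = |-3| = 3 ≤ 2√17 ≈ 8.2462 ✓.


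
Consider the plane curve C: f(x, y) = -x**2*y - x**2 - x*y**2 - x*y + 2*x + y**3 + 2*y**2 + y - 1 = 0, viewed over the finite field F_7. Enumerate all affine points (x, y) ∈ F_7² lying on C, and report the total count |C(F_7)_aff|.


Affine F_7-points: {(1, 0), (3, 4), (4, 6), (6, 4)}; count = 4.

For each of the 49 pairs (x, y) ∈ F_7², evaluate f(x, y) mod 7. Record the zeros.
  x = 0: [0↦6, 1↦3, 2↦3, 3↦5, 4↦1, 5↦4, 6↦6]  zeros at y ∈ ∅
  x = 1: [0↦0, 1↦1, 2↦3, 3↦5, 4↦6, 5↦5, 6↦1]  zeros at y ∈ {0}
  x = 2: [0↦6, 1↦2, 2↦4, 3↦4, 4↦1, 5↦1, 6↦3]  zeros at y ∈ ∅
  x = 3: [0↦3, 1↦6, 2↦6, 3↦2, 4↦0, 5↦6, 6↦5]  zeros at y ∈ {4}
  x = 4: [0↦5, 1↦6, 2↦2, 3↦6, 4↦3, 5↦6, 6↦0]  zeros at y ∈ {6}
  x = 5: [0↦5, 1↦2, 2↦6, 3↦2, 4↦3, 5↦1, 6↦2]  zeros at y ∈ ∅
  x = 6: [0↦3, 1↦1, 2↦4, 3↦4, 4↦0, 5↦5, 6↦4]  zeros at y ∈ {4}
Collecting zeros: affine points = {(1, 0), (3, 4), (4, 6), (6, 4)}.
Total count |C(F_7)_aff| = 4.


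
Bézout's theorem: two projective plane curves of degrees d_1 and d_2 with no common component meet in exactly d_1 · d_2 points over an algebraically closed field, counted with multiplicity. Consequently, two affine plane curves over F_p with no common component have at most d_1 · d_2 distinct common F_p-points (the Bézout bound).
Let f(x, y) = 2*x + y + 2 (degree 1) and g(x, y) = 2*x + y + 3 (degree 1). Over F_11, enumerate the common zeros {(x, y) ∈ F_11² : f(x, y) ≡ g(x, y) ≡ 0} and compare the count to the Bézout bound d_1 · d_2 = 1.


Common zeros: ∅; count = 0; Bézout bound = 1.

deg(f) = 1, deg(g) = 1, so Bézout bound = 1.
Scan x ∈ F_11. For each x, list the y ∈ F_11 with f(x, y) ≡ 0 and those with g(x, y) ≡ 0 (mod 11); the common zeros in that column are the intersection.
  x = 0: f ≡ 0 at y ∈ {9}; g ≡ 0 at y ∈ {8}; common: ∅.
  x = 1: f ≡ 0 at y ∈ {7}; g ≡ 0 at y ∈ {6}; common: ∅.
  x = 2: f ≡ 0 at y ∈ {5}; g ≡ 0 at y ∈ {4}; common: ∅.
  x = 3: f ≡ 0 at y ∈ {3}; g ≡ 0 at y ∈ {2}; common: ∅.
  x = 4: f ≡ 0 at y ∈ {1}; g ≡ 0 at y ∈ {0}; common: ∅.
  x = 5: f ≡ 0 at y ∈ {10}; g ≡ 0 at y ∈ {9}; common: ∅.
  x = 6: f ≡ 0 at y ∈ {8}; g ≡ 0 at y ∈ {7}; common: ∅.
  x = 7: f ≡ 0 at y ∈ {6}; g ≡ 0 at y ∈ {5}; common: ∅.
  x = 8: f ≡ 0 at y ∈ {4}; g ≡ 0 at y ∈ {3}; common: ∅.
  x = 9: f ≡ 0 at y ∈ {2}; g ≡ 0 at y ∈ {1}; common: ∅.
  x = 10: f ≡ 0 at y ∈ {0}; g ≡ 0 at y ∈ {10}; common: ∅.
Collecting: common zeros = ∅, so the count is 0.
Comparison with the Bézout bound: 0 ≤ 1 = deg(f)·deg(g), as expected for curves with no common component (the affine F_11-count falls short of the bound because intersections may lie at infinity, over extension fields, or carry multiplicity).


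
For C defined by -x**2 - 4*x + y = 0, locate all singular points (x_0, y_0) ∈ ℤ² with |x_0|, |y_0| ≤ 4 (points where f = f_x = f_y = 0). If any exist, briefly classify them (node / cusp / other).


No singular points in the scanned grid; C is smooth there.

Compute partial derivatives:
  f_x = -2*x - 4.
  f_y = 1.
f_y = 1 is a nonzero constant, so f_y never vanishes: no point (x, y) can satisfy f = f_x = f_y = 0. In particular no (x, y) ∈ {−4, ..., 4}² is singular; the curve is smooth.


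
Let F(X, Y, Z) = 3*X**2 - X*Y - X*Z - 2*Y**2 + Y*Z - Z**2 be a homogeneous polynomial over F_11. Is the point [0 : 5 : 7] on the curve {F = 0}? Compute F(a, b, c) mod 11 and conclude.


F(0,5,7) ≡ 2 (mod 11); P is NOT on the curve.

Evaluate F(0, 5, 7) term-by-term (mod 11).
  3*X**2 ↦ 3·0·1·1 = 0
  -X*Y ↦ -1·0·5·1 = 0
  -X*Z ↦ -1·0·1·7 = 0
  -2*Y**2 ↦ -2·1·25·1 = -50
  Y*Z ↦ 1·1·5·7 = 35
  -Z**2 ↦ -1·1·1·49 = -49
Sum: F(0, 5, 7) = (0) + (0) + (0) + (-50) + (35) + (-49) = -64.
Reducing mod 11: -64 ≡ 2 (mod 11).
Since F(a, b, c) ≡ 2 ≠ 0 (mod 11), P does NOT lie on the curve.


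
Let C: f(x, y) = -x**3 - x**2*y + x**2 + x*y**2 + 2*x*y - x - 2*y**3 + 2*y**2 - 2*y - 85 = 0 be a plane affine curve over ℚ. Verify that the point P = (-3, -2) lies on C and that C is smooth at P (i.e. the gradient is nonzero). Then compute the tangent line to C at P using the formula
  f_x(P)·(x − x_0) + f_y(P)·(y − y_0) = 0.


Tangent line at P: -46*x - 37*y - 212 = 0.

Step 1: f(-3, -2) = 0, so P lies on C.
Step 2: partial derivatives
  f_x(x, y) = -3*x**2 - 2*x*y + 2*x + y**2 + 2*y - 1, f_y(x, y) = -x**2 + 2*x*y + 2*x - 6*y**2 + 4*y - 2.
  f_x(P) = -46, f_y(P) = -37 (gradient nonzero, so P is smooth).
Step 3: tangent line at P: -46·(x − -3) + -37·(y − -2) = 0.
Expanding: -46*x - 37*y - 212 = 0.


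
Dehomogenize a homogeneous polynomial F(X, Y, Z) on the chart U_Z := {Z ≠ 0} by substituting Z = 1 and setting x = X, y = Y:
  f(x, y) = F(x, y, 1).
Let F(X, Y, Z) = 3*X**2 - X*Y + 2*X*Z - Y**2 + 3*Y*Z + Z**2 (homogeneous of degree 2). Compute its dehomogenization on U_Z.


f(x, y) = 3*x**2 - x*y + 2*x - y**2 + 3*y + 1

On U_Z we set Z = 1. Each monomial c·X^i·Y^j·Z^k in F becomes c·x^i·y^j·1^k = c·x^i·y^j.
Substituting Z = 1: F(X, Y, 1) = 3*x**2 - x*y + 2*x - y**2 + 3*y + 1.
Note: deg(f) ≤ deg(F) = 2; strict inequality happens when F is divisible by Z (lost terms).


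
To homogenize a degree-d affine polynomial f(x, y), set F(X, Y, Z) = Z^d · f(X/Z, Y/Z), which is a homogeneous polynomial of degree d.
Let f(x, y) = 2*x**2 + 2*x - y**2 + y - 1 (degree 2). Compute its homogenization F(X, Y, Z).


F(X, Y, Z) = 2*X**2 + 2*X*Z - Y**2 + Y*Z - Z**2

deg(f) = 2.
Substitute x = X/Z, y = Y/Z into f, then multiply by Z^2.
  monomial 2·x^2·y^0 ↦ 2·X^2·Y^0·Z^0.
  monomial 2·x^1·y^0 ↦ 2·X^1·Y^0·Z^1.
  monomial -1·x^0·y^2 ↦ -1·X^0·Y^2·Z^0.
  monomial 1·x^0·y^1 ↦ 1·X^0·Y^1·Z^1.
  monomial -1·x^0·y^0 ↦ -1·X^0·Y^0·Z^2.
Collecting: F(X, Y, Z) = 2*X**2 + 2*X*Z - Y**2 + Y*Z - Z**2.


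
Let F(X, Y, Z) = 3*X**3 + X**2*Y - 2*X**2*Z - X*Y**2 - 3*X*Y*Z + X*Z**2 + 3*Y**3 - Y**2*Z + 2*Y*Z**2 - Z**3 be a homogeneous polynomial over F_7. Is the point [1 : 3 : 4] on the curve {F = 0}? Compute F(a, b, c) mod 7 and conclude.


F(1,3,4) ≡ 4 (mod 7); P is NOT on the curve.

Evaluate F(1, 3, 4) term-by-term (mod 7).
  3*X**3 ↦ 3·1·1·1 = 3
  X**2*Y ↦ 1·1·3·1 = 3
  -2*X**2*Z ↦ -2·1·1·4 = -8
  -X*Y**2 ↦ -1·1·9·1 = -9
  -3*X*Y*Z ↦ -3·1·3·4 = -36
  X*Z**2 ↦ 1·1·1·16 = 16
  3*Y**3 ↦ 3·1·27·1 = 81
  -Y**2*Z ↦ -1·1·9·4 = -36
  2*Y*Z**2 ↦ 2·1·3·16 = 96
  -Z**3 ↦ -1·1·1·64 = -64
Sum: F(1, 3, 4) = (3) + (3) + (-8) + (-9) + (-36) + (16) + (81) + (-36) + (96) + (-64) = 46.
Reducing mod 7: 46 ≡ 4 (mod 7).
Since F(a, b, c) ≡ 4 ≠ 0 (mod 7), P does NOT lie on the curve.


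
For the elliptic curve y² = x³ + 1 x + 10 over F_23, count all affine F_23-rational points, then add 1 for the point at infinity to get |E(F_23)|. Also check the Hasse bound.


Affine points = {(1, 9), (1, 14), (4, 3), (4, 20), (5, 5), (5, 18), (6, 5), (6, 18), (8, 1), (8, 22), (9, 9), (9, 14), (10, 10), (10, 13), (11, 8), (11, 15), (12, 5), (12, 18), (13, 9), (13, 14), (14, 10), (14, 13), (17, 8), (17, 15), (18, 8), (18, 15), (20, 7), (20, 16), (21, 0), (22, 10), (22, 13)}; affine count = 31; |E(F_23)| = 32.

Discriminant check: Δ ∝ 4a³ + 27b² = 4·1³ + 27·10² = 4·1 + 27·100 ≡ 13 (mod 23). Nonzero ⇒ E is nonsingular.
For each x ∈ F_23, compute rhs = x³ + 1·x + 10 mod 23, then count y ∈ F_23 with y² ≡ rhs.
  x = 0: rhs = 10, matching y values: none (0 points).
  x = 1: rhs = 12, matching y values: 9, 14 (2 points).
  x = 2: rhs = 20, matching y values: none (0 points).
  x = 3: rhs = 17, matching y values: none (0 points).
  x = 4: rhs = 9, matching y values: 3, 20 (2 points).
  x = 5: rhs = 2, matching y values: 5, 18 (2 points).
  x = 6: rhs = 2, matching y values: 5, 18 (2 points).
  x = 7: rhs = 15, matching y values: none (0 points).
  x = 8: rhs = 1, matching y values: 1, 22 (2 points).
  x = 9: rhs = 12, matching y values: 9, 14 (2 points).
  x = 10: rhs = 8, matching y values: 10, 13 (2 points).
  x = 11: rhs = 18, matching y values: 8, 15 (2 points).
  x = 12: rhs = 2, matching y values: 5, 18 (2 points).
  x = 13: rhs = 12, matching y values: 9, 14 (2 points).
  x = 14: rhs = 8, matching y values: 10, 13 (2 points).
  x = 15: rhs = 19, matching y values: none (0 points).
  x = 16: rhs = 5, matching y values: none (0 points).
  x = 17: rhs = 18, matching y values: 8, 15 (2 points).
  x = 18: rhs = 18, matching y values: 8, 15 (2 points).
  x = 19: rhs = 11, matching y values: none (0 points).
  x = 20: rhs = 3, matching y values: 7, 16 (2 points).
  x = 21: rhs = 0, matching y values: 0 (1 points).
  x = 22: rhs = 8, matching y values: 10, 13 (2 points).
Total affine count: 31.
Full point count |E(F_23)| = 31 + 1 = 32.
Hasse bound: |32 − (23+1)| = |8| = 8 ≤ 2√23 ≈ 9.5917 ✓.


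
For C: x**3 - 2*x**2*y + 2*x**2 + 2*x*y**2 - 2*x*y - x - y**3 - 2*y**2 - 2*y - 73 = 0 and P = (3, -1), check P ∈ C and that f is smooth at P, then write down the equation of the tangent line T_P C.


Tangent line at P: 54*x - 37*y - 199 = 0.

Step 1: f(3, -1) = 0, so P lies on C.
Step 2: partial derivatives
  f_x(x, y) = 3*x**2 - 4*x*y + 4*x + 2*y**2 - 2*y - 1, f_y(x, y) = -2*x**2 + 4*x*y - 2*x - 3*y**2 - 4*y - 2.
  f_x(P) = 54, f_y(P) = -37 (gradient nonzero, so P is smooth).
Step 3: tangent line at P: 54·(x − 3) + -37·(y − -1) = 0.
Expanding: 54*x - 37*y - 199 = 0.


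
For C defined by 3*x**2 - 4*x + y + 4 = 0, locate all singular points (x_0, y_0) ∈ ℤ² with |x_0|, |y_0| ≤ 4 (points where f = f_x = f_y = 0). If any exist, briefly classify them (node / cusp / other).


No singular points in the scanned grid; C is smooth there.

Compute partial derivatives:
  f_x = 6*x - 4.
  f_y = 1.
f_y = 1 is a nonzero constant, so f_y never vanishes: no point (x, y) can satisfy f = f_x = f_y = 0. In particular no (x, y) ∈ {−4, ..., 4}² is singular; the curve is smooth.


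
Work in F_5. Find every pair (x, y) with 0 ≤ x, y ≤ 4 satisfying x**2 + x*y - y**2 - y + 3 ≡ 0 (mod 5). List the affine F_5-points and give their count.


Affine F_5-points: {(1, 2), (1, 3), (2, 2), (2, 4), (4, 4)}; count = 5.

For each of the 25 pairs (x, y) ∈ F_5², evaluate f(x, y) mod 5. Record the zeros.
  x = 0: [0↦3, 1↦1, 2↦2, 3↦1, 4↦3]  zeros at y ∈ ∅
  x = 1: [0↦4, 1↦3, 2↦0, 3↦0, 4↦3]  zeros at y ∈ {2, 3}
  x = 2: [0↦2, 1↦2, 2↦0, 3↦1, 4↦0]  zeros at y ∈ {2, 4}
  x = 3: [0↦2, 1↦3, 2↦2, 3↦4, 4↦4]  zeros at y ∈ ∅
  x = 4: [0↦4, 1↦1, 2↦1, 3↦4, 4↦0]  zeros at y ∈ {4}
Collecting zeros: affine points = {(1, 2), (1, 3), (2, 2), (2, 4), (4, 4)}.
Total count |C(F_5)_aff| = 5.


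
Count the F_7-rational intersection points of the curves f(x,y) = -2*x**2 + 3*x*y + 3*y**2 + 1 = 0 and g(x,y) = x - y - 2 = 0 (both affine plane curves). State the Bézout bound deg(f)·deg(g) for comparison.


Common zeros: {(2, 0), (6, 4)}; count = 2; Bézout bound = 2.

deg(f) = 2, deg(g) = 1, so Bézout bound = 2.
Scan x ∈ F_7. For each x, list the y ∈ F_7 with f(x, y) ≡ 0 and those with g(x, y) ≡ 0 (mod 7); the common zeros in that column are the intersection.
  x = 0: f ≡ 0 at y ∈ {3, 4}; g ≡ 0 at y ∈ {5}; common: ∅.
  x = 1: f ≡ 0 at y ∈ {3}; g ≡ 0 at y ∈ {6}; common: ∅.
  x = 2: f ≡ 0 at y ∈ {0, 5}; g ≡ 0 at y ∈ {0}; common: {0}.
  x = 3: f ≡ 0 at y ∈ ∅; g ≡ 0 at y ∈ {1}; common: ∅.
  x = 4: f ≡ 0 at y ∈ ∅; g ≡ 0 at y ∈ {2}; common: ∅.
  x = 5: f ≡ 0 at y ∈ {0, 2}; g ≡ 0 at y ∈ {3}; common: ∅.
  x = 6: f ≡ 0 at y ∈ {4}; g ≡ 0 at y ∈ {4}; common: {4}.
Collecting: common zeros = {(2, 0), (6, 4)}, so the count is 2.
Comparison with the Bézout bound: 2 ≤ 2 = deg(f)·deg(g), as expected for curves with no common component (the bound is attained).


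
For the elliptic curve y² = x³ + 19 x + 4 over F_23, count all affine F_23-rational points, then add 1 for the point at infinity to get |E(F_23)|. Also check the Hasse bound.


Affine points = {(0, 2), (0, 21), (1, 1), (1, 22), (2, 2), (2, 21), (4, 11), (4, 12), (6, 9), (6, 14), (8, 1), (8, 22), (11, 7), (11, 16), (14, 1), (14, 22), (19, 5), (19, 18), (20, 9), (20, 14), (21, 2), (21, 21)}; affine count = 22; |E(F_23)| = 23.

Discriminant check: Δ ∝ 4a³ + 27b² = 4·19³ + 27·4² = 4·6859 + 27·16 ≡ 15 (mod 23). Nonzero ⇒ E is nonsingular.
For each x ∈ F_23, compute rhs = x³ + 19·x + 4 mod 23, then count y ∈ F_23 with y² ≡ rhs.
  x = 0: rhs = 4, matching y values: 2, 21 (2 points).
  x = 1: rhs = 1, matching y values: 1, 22 (2 points).
  x = 2: rhs = 4, matching y values: 2, 21 (2 points).
  x = 3: rhs = 19, matching y values: none (0 points).
  x = 4: rhs = 6, matching y values: 11, 12 (2 points).
  x = 5: rhs = 17, matching y values: none (0 points).
  x = 6: rhs = 12, matching y values: 9, 14 (2 points).
  x = 7: rhs = 20, matching y values: none (0 points).
  x = 8: rhs = 1, matching y values: 1, 22 (2 points).
  x = 9: rhs = 7, matching y values: none (0 points).
  x = 10: rhs = 21, matching y values: none (0 points).
  x = 11: rhs = 3, matching y values: 7, 16 (2 points).
  x = 12: rhs = 5, matching y values: none (0 points).
  x = 13: rhs = 10, matching y values: none (0 points).
  x = 14: rhs = 1, matching y values: 1, 22 (2 points).
  x = 15: rhs = 7, matching y values: none (0 points).
  x = 16: rhs = 11, matching y values: none (0 points).
  x = 17: rhs = 19, matching y values: none (0 points).
  x = 18: rhs = 14, matching y values: none (0 points).
  x = 19: rhs = 2, matching y values: 5, 18 (2 points).
  x = 20: rhs = 12, matching y values: 9, 14 (2 points).
  x = 21: rhs = 4, matching y values: 2, 21 (2 points).
  x = 22: rhs = 7, matching y values: none (0 points).
Total affine count: 22.
Full point count |E(F_23)| = 22 + 1 = 23.
Hasse bound: |23 − (23+1)| = |-1| = 1 ≤ 2√23 ≈ 9.5917 ✓.


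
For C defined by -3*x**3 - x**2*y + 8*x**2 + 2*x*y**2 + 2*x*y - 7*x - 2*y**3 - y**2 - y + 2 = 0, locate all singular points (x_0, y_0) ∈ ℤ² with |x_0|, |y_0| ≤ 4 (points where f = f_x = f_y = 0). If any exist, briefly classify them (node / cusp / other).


Singular points: {(1, 0)}; classification: node.

Compute partial derivatives:
  f_x = -9*x**2 - 2*x*y + 16*x + 2*y**2 + 2*y - 7.
  f_y = -x**2 + 4*x*y + 2*x - 6*y**2 - 2*y - 1.
Scan x_0 ∈ {−4, ..., 4}. For each x_0, f_y(x_0, y) is a polynomial in y; find its integer roots y ∈ {−4, ..., 4}, then test f_x and f at those candidates.
  x = -4: f_y(-4, y) = -6*y**2 - 18*y - 25; no integer root y with |y| ≤ 4.
  x = -3: f_y(-3, y) = -6*y**2 - 14*y - 16; no integer root y with |y| ≤ 4.
  x = -2: f_y(-2, y) = -6*y**2 - 10*y - 9; no integer root y with |y| ≤ 4.
  x = -1: f_y(-1, y) = -6*y**2 - 6*y - 4; no integer root y with |y| ≤ 4.
  x = 0: f_y(0, y) = -6*y**2 - 2*y - 1; no integer root y with |y| ≤ 4.
  x = 1: f_y(1, y) = -6*y**2 + 2*y; vanishes at y ∈ {0}. (1, 0): f_x = 0, f = 0 — SINGULAR.
  x = 2: f_y(2, y) = -6*y**2 + 6*y - 1; no integer root y with |y| ≤ 4.
  x = 3: f_y(3, y) = -6*y**2 + 10*y - 4; vanishes at y ∈ {1}. (3, 1): f_x = -42 ≠ 0.
  x = 4: f_y(4, y) = -6*y**2 + 14*y - 9; no integer root y with |y| ≤ 4.
Only singular point on the grid: (1, 0).
Classify: substitute x = 1 + u, y = 0 + v and expand: f = -3*u**3 - u**2*v - u**2 + 2*u*v**2 - 2*v**3 + v**2.
No constant or linear terms (consistent with a singular point). Quadratic part: -u**2 + v**2. Cubic part: -3*u**3 - u**2*v + 2*u*v**2 - 2*v**3.
The quadratic part v**2 - u**2 = (v − u)(v + u) splits into two distinct linear factors, so there are two distinct tangent lines y − 0 = ±(x − 1) — this is a node (ordinary double point).
Classification: node.


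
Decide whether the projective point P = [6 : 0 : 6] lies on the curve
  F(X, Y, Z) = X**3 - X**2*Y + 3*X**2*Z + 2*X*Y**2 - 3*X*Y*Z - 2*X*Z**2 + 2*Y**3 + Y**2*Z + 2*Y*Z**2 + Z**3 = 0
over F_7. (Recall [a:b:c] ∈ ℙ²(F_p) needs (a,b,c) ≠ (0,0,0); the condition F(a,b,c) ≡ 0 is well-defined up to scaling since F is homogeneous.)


F(6,0,6) ≡ 4 (mod 7); P is NOT on the curve.

Evaluate F(6, 0, 6) term-by-term (mod 7).
  X**3 ↦ 1·216·1·1 = 216
  -X**2*Y ↦ -1·36·0·1 = 0
  3*X**2*Z ↦ 3·36·1·6 = 648
  2*X*Y**2 ↦ 2·6·0·1 = 0
  -3*X*Y*Z ↦ -3·6·0·6 = 0
  -2*X*Z**2 ↦ -2·6·1·36 = -432
  2*Y**3 ↦ 2·1·0·1 = 0
  Y**2*Z ↦ 1·1·0·6 = 0
  2*Y*Z**2 ↦ 2·1·0·36 = 0
  Z**3 ↦ 1·1·1·216 = 216
Sum: F(6, 0, 6) = (216) + (0) + (648) + (0) + (0) + (-432) + (0) + (0) + (0) + (216) = 648.
Reducing mod 7: 648 ≡ 4 (mod 7).
Since F(a, b, c) ≡ 4 ≠ 0 (mod 7), P does NOT lie on the curve.


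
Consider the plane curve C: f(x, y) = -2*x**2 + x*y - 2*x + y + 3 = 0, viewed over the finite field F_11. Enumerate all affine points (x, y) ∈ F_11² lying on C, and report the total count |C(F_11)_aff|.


Affine F_11-points: {(0, 8), (1, 6), (2, 3), (3, 8), (4, 3), (5, 4), (6, 10), (7, 4), (8, 1), (9, 10)}; count = 10.

For each of the 121 pairs (x, y) ∈ F_11², evaluate f(x, y) mod 11. Record the zeros.
  x = 0: [0↦3, 1↦4, 2↦5, 3↦6, 4↦7, 5↦8, 6↦9, 7↦10, 8↦0, 9↦1, 10↦2]  zeros at y ∈ {8}
  x = 1: [0↦10, 1↦1, 2↦3, 3↦5, 4↦7, 5↦9, 6↦0, 7↦2, 8↦4, 9↦6, 10↦8]  zeros at y ∈ {6}
  x = 2: [0↦2, 1↦5, 2↦8, 3↦0, 4↦3, 5↦6, 6↦9, 7↦1, 8↦4, 9↦7, 10↦10]  zeros at y ∈ {3}
  x = 3: [0↦1, 1↦5, 2↦9, 3↦2, 4↦6, 5↦10, 6↦3, 7↦7, 8↦0, 9↦4, 10↦8]  zeros at y ∈ {8}
  x = 4: [0↦7, 1↦1, 2↦6, 3↦0, 4↦5, 5↦10, 6↦4, 7↦9, 8↦3, 9↦8, 10↦2]  zeros at y ∈ {3}
  x = 5: [0↦9, 1↦4, 2↦10, 3↦5, 4↦0, 5↦6, 6↦1, 7↦7, 8↦2, 9↦8, 10↦3]  zeros at y ∈ {4}
  x = 6: [0↦7, 1↦3, 2↦10, 3↦6, 4↦2, 5↦9, 6↦5, 7↦1, 8↦8, 9↦4, 10↦0]  zeros at y ∈ {10}
  x = 7: [0↦1, 1↦9, 2↦6, 3↦3, 4↦0, 5↦8, 6↦5, 7↦2, 8↦10, 9↦7, 10↦4]  zeros at y ∈ {4}
  x = 8: [0↦2, 1↦0, 2↦9, 3↦7, 4↦5, 5↦3, 6↦1, 7↦10, 8↦8, 9↦6, 10↦4]  zeros at y ∈ {1}
  x = 9: [0↦10, 1↦9, 2↦8, 3↦7, 4↦6, 5↦5, 6↦4, 7↦3, 8↦2, 9↦1, 10↦0]  zeros at y ∈ {10}
  x = 10: [0↦3, 1↦3, 2↦3, 3↦3, 4↦3, 5↦3, 6↦3, 7↦3, 8↦3, 9↦3, 10↦3]  zeros at y ∈ ∅
Collecting zeros: affine points = {(0, 8), (1, 6), (2, 3), (3, 8), (4, 3), (5, 4), (6, 10), (7, 4), (8, 1), (9, 10)}.
Total count |C(F_11)_aff| = 10.


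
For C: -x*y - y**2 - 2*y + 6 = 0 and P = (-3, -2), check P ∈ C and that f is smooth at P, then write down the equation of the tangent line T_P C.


Tangent line at P: 2*x + 5*y + 16 = 0.

Step 1: f(-3, -2) = 0, so P lies on C.
Step 2: partial derivatives
  f_x(x, y) = -y, f_y(x, y) = -x - 2*y - 2.
  f_x(P) = 2, f_y(P) = 5 (gradient nonzero, so P is smooth).
Step 3: tangent line at P: 2·(x − -3) + 5·(y − -2) = 0.
Expanding: 2*x + 5*y + 16 = 0.


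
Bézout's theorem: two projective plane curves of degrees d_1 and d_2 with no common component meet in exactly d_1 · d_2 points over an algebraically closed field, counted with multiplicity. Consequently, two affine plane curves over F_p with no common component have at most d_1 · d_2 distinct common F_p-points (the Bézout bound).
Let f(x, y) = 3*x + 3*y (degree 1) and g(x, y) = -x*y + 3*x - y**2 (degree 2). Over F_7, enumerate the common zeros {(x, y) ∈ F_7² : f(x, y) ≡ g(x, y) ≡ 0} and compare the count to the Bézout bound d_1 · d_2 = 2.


Common zeros: {(0, 0)}; count = 1; Bézout bound = 2.

deg(f) = 1, deg(g) = 2, so Bézout bound = 2.
Scan x ∈ F_7. For each x, list the y ∈ F_7 with f(x, y) ≡ 0 and those with g(x, y) ≡ 0 (mod 7); the common zeros in that column are the intersection.
  x = 0: f ≡ 0 at y ∈ {0}; g ≡ 0 at y ∈ {0}; common: {0}.
  x = 1: f ≡ 0 at y ∈ {6}; g ≡ 0 at y ∈ ∅; common: ∅.
  x = 2: f ≡ 0 at y ∈ {5}; g ≡ 0 at y ∈ {6}; common: ∅.
  x = 3: f ≡ 0 at y ∈ {4}; g ≡ 0 at y ∈ ∅; common: ∅.
  x = 4: f ≡ 0 at y ∈ {3}; g ≡ 0 at y ∈ {1, 2}; common: ∅.
  x = 5: f ≡ 0 at y ∈ {2}; g ≡ 0 at y ∈ {4, 5}; common: ∅.
  x = 6: f ≡ 0 at y ∈ {1}; g ≡ 0 at y ∈ ∅; common: ∅.
Collecting: common zeros = {(0, 0)}, so the count is 1.
Comparison with the Bézout bound: 1 ≤ 2 = deg(f)·deg(g), as expected for curves with no common component (the affine F_7-count falls short of the bound because intersections may lie at infinity, over extension fields, or carry multiplicity).
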